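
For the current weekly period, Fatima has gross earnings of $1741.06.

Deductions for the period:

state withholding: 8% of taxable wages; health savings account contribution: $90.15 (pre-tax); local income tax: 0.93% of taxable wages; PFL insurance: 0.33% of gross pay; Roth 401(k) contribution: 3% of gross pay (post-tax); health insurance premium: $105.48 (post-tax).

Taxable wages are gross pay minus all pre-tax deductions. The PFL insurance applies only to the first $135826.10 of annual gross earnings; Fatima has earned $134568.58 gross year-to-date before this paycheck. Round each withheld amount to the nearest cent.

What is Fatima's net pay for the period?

Health savings account contribution: $90.15
Taxable wages = $1741.06 − $90.15 = $1650.91
State withholding: $1650.91 × 0.08 = $132.07
Local income tax: $1650.91 × 0.0093 = $15.35
PFL insurance: only $135826.10 − $134568.58 = $1257.52 of this check is subject → $1257.52 × 0.0033 = $4.15
Health insurance premium: $105.48
Roth 401(k) contribution: $1741.06 × 0.03 = $52.23
Total deductions = $90.15 + $132.07 + $15.35 + $4.15 + $105.48 + $52.23 = $399.43
Net pay = $1741.06 − $399.43 = $1341.63

$1341.63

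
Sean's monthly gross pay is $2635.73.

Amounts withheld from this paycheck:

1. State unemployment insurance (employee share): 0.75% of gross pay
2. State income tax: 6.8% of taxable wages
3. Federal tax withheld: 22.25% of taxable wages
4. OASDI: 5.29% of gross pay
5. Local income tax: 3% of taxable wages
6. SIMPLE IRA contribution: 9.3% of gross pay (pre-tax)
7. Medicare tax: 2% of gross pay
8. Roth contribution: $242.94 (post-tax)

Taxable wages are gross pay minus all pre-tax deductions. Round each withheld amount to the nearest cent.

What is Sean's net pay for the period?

$1169.57

SIMPLE IRA contribution: $2635.73 × 0.093 = $245.12
Taxable wages = $2635.73 − $245.12 = $2390.61
Local income tax: $2390.61 × 0.03 = $71.72
State income tax: $2390.61 × 0.068 = $162.56
Federal tax withheld: $2390.61 × 0.2225 = $531.91
Medicare tax: $2635.73 × 0.02 = $52.71
State unemployment insurance (employee share): $2635.73 × 0.0075 = $19.77
OASDI: $2635.73 × 0.0529 = $139.43
Roth contribution: $242.94
Total deductions = $245.12 + $71.72 + $162.56 + $531.91 + $52.71 + $19.77 + $139.43 + $242.94 = $1466.16
Net pay = $2635.73 − $1466.16 = $1169.57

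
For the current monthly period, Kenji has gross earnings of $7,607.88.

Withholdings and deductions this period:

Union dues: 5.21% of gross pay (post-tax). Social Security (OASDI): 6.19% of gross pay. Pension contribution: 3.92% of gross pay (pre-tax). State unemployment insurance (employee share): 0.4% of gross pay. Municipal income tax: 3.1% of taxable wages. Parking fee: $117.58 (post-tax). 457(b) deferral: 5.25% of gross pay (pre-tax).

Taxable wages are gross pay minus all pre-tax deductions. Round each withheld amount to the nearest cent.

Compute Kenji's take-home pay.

Pension contribution: $7,607.88 × 0.0392 = $298.23
457(b) deferral: $7,607.88 × 0.0525 = $399.41
Pre-tax total = $298.23 + $399.41 = $697.64
Taxable wages = $7,607.88 − $697.64 = $6,910.24
Municipal income tax: $6,910.24 × 0.031 = $214.22
State unemployment insurance (employee share): $7,607.88 × 0.004 = $30.43
Social Security (OASDI): $7,607.88 × 0.0619 = $470.93
Union dues: $7,607.88 × 0.0521 = $396.37
Parking fee: $117.58
Total deductions = $298.23 + $399.41 + $214.22 + $30.43 + $470.93 + $396.37 + $117.58 = $1,927.17
Net pay = $7,607.88 − $1,927.17 = $5,680.71

$5,680.71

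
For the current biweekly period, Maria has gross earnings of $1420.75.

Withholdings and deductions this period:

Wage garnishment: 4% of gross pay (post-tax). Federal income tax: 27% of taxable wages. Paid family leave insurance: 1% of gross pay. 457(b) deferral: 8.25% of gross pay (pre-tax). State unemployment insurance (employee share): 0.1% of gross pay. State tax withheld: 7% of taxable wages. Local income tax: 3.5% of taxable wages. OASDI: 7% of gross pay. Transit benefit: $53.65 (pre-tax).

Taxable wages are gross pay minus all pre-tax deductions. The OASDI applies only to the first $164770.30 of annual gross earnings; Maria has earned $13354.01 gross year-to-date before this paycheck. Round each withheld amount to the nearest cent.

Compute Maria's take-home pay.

$609.27

457(b) deferral: $1420.75 × 0.0825 = $117.21
Transit benefit: $53.65
Pre-tax total = $117.21 + $53.65 = $170.86
Taxable wages = $1420.75 − $170.86 = $1249.89
State tax withheld: $1249.89 × 0.07 = $87.49
Federal income tax: $1249.89 × 0.27 = $337.47
Local income tax: $1249.89 × 0.035 = $43.75
Paid family leave insurance: $1420.75 × 0.01 = $14.21
OASDI: cap not yet reached, full $1420.75 is subject → $1420.75 × 0.07 = $99.45
State unemployment insurance (employee share): $1420.75 × 0.001 = $1.42
Wage garnishment: $1420.75 × 0.04 = $56.83
Total deductions = $117.21 + $53.65 + $87.49 + $337.47 + $43.75 + $14.21 + $99.45 + $1.42 + $56.83 = $811.48
Net pay = $1420.75 − $811.48 = $609.27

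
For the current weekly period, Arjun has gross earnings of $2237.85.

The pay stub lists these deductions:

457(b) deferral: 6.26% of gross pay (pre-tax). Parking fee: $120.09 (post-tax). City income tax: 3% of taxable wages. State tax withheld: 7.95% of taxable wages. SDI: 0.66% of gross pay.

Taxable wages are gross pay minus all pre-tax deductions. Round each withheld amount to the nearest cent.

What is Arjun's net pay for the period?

$1733.20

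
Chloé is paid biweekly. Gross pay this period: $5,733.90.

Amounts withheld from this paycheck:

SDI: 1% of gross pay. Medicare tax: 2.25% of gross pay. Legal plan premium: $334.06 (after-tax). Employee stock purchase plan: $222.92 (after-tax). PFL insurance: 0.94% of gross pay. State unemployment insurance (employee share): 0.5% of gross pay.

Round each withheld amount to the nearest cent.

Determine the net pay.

$4,908.00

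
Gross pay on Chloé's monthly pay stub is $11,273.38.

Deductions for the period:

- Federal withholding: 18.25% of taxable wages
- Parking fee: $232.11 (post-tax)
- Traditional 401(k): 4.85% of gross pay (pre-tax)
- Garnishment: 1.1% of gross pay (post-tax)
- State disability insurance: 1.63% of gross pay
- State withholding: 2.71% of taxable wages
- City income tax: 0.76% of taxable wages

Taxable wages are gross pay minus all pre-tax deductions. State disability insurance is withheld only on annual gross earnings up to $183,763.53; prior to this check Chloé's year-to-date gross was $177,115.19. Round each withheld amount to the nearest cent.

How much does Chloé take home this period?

Traditional 401(k): $11,273.38 × 0.0485 = $546.76
Taxable wages = $11,273.38 − $546.76 = $10,726.62
Federal withholding: $10,726.62 × 0.1825 = $1,957.61
State withholding: $10,726.62 × 0.0271 = $290.69
City income tax: $10,726.62 × 0.0076 = $81.52
State disability insurance: only $183,763.53 − $177,115.19 = $6,648.34 of this check is subject → $6,648.34 × 0.0163 = $108.37
Parking fee: $232.11
Garnishment: $11,273.38 × 0.011 = $124.01
Total deductions = $546.76 + $1,957.61 + $290.69 + $81.52 + $108.37 + $232.11 + $124.01 = $3,341.07
Net pay = $11,273.38 − $3,341.07 = $7,932.31

$7,932.31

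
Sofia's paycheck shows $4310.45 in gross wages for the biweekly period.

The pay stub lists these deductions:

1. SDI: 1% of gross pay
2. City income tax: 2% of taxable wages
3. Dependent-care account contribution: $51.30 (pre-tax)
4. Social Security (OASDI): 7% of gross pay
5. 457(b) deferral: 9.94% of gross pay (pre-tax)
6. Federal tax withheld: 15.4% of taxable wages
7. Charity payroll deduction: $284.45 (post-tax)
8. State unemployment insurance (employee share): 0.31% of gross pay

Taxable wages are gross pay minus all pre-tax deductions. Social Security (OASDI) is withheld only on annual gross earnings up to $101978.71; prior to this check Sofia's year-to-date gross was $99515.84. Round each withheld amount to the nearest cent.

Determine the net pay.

Dependent-care account contribution: $51.30
457(b) deferral: $4310.45 × 0.0994 = $428.46
Pre-tax total = $51.30 + $428.46 = $479.76
Taxable wages = $4310.45 − $479.76 = $3830.69
City income tax: $3830.69 × 0.02 = $76.61
Federal tax withheld: $3830.69 × 0.154 = $589.93
State unemployment insurance (employee share): $4310.45 × 0.0031 = $13.36
Social Security (OASDI): only $101978.71 − $99515.84 = $2462.87 of this check is subject → $2462.87 × 0.07 = $172.40
SDI: $4310.45 × 0.01 = $43.10
Charity payroll deduction: $284.45
Total deductions = $51.30 + $428.46 + $76.61 + $589.93 + $13.36 + $172.40 + $43.10 + $284.45 = $1659.61
Net pay = $4310.45 − $1659.61 = $2650.84

$2650.84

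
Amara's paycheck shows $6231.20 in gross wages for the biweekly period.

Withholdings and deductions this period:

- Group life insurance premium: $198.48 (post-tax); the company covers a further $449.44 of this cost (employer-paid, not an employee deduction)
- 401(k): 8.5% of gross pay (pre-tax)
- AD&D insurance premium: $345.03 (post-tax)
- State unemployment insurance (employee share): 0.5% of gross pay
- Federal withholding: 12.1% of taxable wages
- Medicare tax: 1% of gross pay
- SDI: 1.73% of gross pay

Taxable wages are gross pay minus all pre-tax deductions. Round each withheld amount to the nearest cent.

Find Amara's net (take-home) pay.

$4266.88

401(k): $6231.20 × 0.085 = $529.65
Taxable wages = $6231.20 − $529.65 = $5701.55
Federal withholding: $5701.55 × 0.121 = $689.89
Medicare tax: $6231.20 × 0.01 = $62.31
SDI: $6231.20 × 0.0173 = $107.80
State unemployment insurance (employee share): $6231.20 × 0.005 = $31.16
AD&D insurance premium: $345.03
Group life insurance premium: $198.48
(Employer's $449.44 toward group life insurance premium is not withheld from the employee.)
Total deductions = $529.65 + $689.89 + $62.31 + $107.80 + $31.16 + $345.03 + $198.48 = $1964.32
Net pay = $6231.20 − $1964.32 = $4266.88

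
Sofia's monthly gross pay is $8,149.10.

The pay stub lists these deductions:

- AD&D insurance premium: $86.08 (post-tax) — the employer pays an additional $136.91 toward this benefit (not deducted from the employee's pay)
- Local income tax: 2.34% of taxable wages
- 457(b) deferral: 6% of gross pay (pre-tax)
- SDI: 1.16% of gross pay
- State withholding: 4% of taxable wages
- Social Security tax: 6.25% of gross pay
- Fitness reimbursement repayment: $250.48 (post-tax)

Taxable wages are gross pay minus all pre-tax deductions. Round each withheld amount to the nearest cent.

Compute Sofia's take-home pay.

$6,234.08

457(b) deferral: $8,149.10 × 0.06 = $488.95
Taxable wages = $8,149.10 − $488.95 = $7,660.15
Local income tax: $7,660.15 × 0.0234 = $179.25
State withholding: $7,660.15 × 0.04 = $306.41
Social Security tax: $8,149.10 × 0.0625 = $509.32
SDI: $8,149.10 × 0.0116 = $94.53
AD&D insurance premium: $86.08
Fitness reimbursement repayment: $250.48
(Employer's $136.91 toward AD&D insurance premium is not withheld from the employee.)
Total deductions = $488.95 + $179.25 + $306.41 + $509.32 + $94.53 + $86.08 + $250.48 = $1,915.02
Net pay = $8,149.10 − $1,915.02 = $6,234.08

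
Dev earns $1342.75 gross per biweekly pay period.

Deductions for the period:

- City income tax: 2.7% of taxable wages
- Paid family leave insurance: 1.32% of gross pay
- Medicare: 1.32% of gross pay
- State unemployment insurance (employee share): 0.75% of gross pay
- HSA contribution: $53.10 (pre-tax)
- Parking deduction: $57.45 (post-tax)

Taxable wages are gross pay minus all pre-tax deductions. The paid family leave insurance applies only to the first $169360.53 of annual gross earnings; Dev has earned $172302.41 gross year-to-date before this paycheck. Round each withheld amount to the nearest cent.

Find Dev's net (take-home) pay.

HSA contribution: $53.10
Taxable wages = $1342.75 − $53.10 = $1289.65
City income tax: $1289.65 × 0.027 = $34.82
Paid family leave insurance: annual cap $169360.53 already reached (YTD $172302.41), so $0.00
State unemployment insurance (employee share): $1342.75 × 0.0075 = $10.07
Medicare: $1342.75 × 0.0132 = $17.72
Parking deduction: $57.45
Total deductions = $53.10 + $34.82 + $0.00 + $10.07 + $17.72 + $57.45 = $173.16
Net pay = $1342.75 − $173.16 = $1169.59

$1169.59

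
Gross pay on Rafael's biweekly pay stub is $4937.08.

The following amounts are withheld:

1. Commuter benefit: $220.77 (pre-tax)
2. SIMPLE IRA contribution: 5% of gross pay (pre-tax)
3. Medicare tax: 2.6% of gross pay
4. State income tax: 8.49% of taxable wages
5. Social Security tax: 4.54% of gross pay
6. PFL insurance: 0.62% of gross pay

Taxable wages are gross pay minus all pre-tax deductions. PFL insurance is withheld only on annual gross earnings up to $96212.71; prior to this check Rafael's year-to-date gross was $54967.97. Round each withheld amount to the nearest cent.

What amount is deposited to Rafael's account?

$3706.89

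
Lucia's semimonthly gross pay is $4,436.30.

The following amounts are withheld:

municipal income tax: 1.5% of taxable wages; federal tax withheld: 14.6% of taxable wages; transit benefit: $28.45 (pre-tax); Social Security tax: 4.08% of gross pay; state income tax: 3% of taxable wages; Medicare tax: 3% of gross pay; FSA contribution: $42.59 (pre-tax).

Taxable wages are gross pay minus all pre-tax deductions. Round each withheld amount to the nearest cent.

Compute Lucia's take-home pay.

$3,217.40

FSA contribution: $42.59
Transit benefit: $28.45
Pre-tax total = $42.59 + $28.45 = $71.04
Taxable wages = $4,436.30 − $71.04 = $4,365.26
State income tax: $4,365.26 × 0.03 = $130.96
Federal tax withheld: $4,365.26 × 0.146 = $637.33
Municipal income tax: $4,365.26 × 0.015 = $65.48
Medicare tax: $4,436.30 × 0.03 = $133.09
Social Security tax: $4,436.30 × 0.0408 = $181.00
Total deductions = $42.59 + $28.45 + $130.96 + $637.33 + $65.48 + $133.09 + $181.00 = $1,218.90
Net pay = $4,436.30 − $1,218.90 = $3,217.40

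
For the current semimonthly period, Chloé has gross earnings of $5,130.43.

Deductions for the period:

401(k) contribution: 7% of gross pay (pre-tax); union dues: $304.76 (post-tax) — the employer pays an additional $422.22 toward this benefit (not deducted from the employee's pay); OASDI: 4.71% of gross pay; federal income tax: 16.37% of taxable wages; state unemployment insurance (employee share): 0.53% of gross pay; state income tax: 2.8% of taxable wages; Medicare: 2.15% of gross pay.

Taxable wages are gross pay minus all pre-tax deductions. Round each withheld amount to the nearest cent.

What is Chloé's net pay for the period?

401(k) contribution: $5,130.43 × 0.07 = $359.13
Taxable wages = $5,130.43 − $359.13 = $4,771.30
State income tax: $4,771.30 × 0.028 = $133.60
Federal income tax: $4,771.30 × 0.1637 = $781.06
OASDI: $5,130.43 × 0.0471 = $241.64
State unemployment insurance (employee share): $5,130.43 × 0.0053 = $27.19
Medicare: $5,130.43 × 0.0215 = $110.30
Union dues: $304.76
(Employer's $422.22 toward union dues is not withheld from the employee.)
Total deductions = $359.13 + $133.60 + $781.06 + $241.64 + $27.19 + $110.30 + $304.76 = $1,957.68
Net pay = $5,130.43 − $1,957.68 = $3,172.75

$3,172.75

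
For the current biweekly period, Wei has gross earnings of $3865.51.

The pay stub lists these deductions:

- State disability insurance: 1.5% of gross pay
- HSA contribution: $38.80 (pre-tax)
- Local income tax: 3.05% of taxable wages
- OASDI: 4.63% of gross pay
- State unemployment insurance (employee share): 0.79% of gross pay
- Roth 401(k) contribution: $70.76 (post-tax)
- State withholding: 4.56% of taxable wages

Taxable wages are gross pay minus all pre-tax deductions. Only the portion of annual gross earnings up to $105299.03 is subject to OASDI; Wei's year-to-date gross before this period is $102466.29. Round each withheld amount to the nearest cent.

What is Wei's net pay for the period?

HSA contribution: $38.80
Taxable wages = $3865.51 − $38.80 = $3826.71
State withholding: $3826.71 × 0.0456 = $174.50
Local income tax: $3826.71 × 0.0305 = $116.71
State disability insurance: $3865.51 × 0.015 = $57.98
OASDI: only $105299.03 − $102466.29 = $2832.74 of this check is subject → $2832.74 × 0.0463 = $131.16
State unemployment insurance (employee share): $3865.51 × 0.0079 = $30.54
Roth 401(k) contribution: $70.76
Total deductions = $38.80 + $174.50 + $116.71 + $57.98 + $131.16 + $30.54 + $70.76 = $620.45
Net pay = $3865.51 − $620.45 = $3245.06

$3245.06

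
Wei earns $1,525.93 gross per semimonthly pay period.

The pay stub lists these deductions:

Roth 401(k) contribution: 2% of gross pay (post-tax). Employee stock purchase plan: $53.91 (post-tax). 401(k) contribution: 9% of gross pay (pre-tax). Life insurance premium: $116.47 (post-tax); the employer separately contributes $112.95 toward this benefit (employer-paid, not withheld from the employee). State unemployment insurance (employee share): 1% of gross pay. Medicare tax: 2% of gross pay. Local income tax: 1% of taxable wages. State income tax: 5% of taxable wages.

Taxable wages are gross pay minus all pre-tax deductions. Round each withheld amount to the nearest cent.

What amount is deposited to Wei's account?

401(k) contribution: $1,525.93 × 0.09 = $137.33
Taxable wages = $1,525.93 − $137.33 = $1,388.60
Local income tax: $1,388.60 × 0.01 = $13.89
State income tax: $1,388.60 × 0.05 = $69.43
Medicare tax: $1,525.93 × 0.02 = $30.52
State unemployment insurance (employee share): $1,525.93 × 0.01 = $15.26
Employee stock purchase plan: $53.91
Life insurance premium: $116.47
Roth 401(k) contribution: $1,525.93 × 0.02 = $30.52
(Employer's $112.95 toward life insurance premium is not withheld from the employee.)
Total deductions = $137.33 + $13.89 + $69.43 + $30.52 + $15.26 + $53.91 + $116.47 + $30.52 = $467.33
Net pay = $1,525.93 − $467.33 = $1,058.60

$1,058.60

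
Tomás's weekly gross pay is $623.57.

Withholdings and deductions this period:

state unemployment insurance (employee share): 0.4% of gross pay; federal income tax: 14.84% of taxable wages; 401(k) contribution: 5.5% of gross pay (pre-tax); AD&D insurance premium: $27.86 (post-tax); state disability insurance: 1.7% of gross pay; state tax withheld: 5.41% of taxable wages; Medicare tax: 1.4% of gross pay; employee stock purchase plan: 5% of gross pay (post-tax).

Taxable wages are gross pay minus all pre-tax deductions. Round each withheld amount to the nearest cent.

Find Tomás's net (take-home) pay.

401(k) contribution: $623.57 × 0.055 = $34.30
Taxable wages = $623.57 − $34.30 = $589.27
Federal income tax: $589.27 × 0.1484 = $87.45
State tax withheld: $589.27 × 0.0541 = $31.88
Medicare tax: $623.57 × 0.014 = $8.73
State disability insurance: $623.57 × 0.017 = $10.60
State unemployment insurance (employee share): $623.57 × 0.004 = $2.49
Employee stock purchase plan: $623.57 × 0.05 = $31.18
AD&D insurance premium: $27.86
Total deductions = $34.30 + $87.45 + $31.88 + $8.73 + $10.60 + $2.49 + $31.18 + $27.86 = $234.49
Net pay = $623.57 − $234.49 = $389.08

$389.08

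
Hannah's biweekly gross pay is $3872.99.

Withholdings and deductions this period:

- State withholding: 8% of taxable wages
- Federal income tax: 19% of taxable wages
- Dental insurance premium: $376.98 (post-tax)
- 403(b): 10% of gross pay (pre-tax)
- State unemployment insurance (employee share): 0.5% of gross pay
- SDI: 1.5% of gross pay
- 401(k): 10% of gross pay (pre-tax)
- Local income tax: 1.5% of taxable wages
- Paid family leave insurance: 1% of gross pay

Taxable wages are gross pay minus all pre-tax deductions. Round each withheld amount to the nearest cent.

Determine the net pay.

403(b): $3872.99 × 0.1 = $387.30
401(k): $3872.99 × 0.1 = $387.30
Pre-tax total = $387.30 + $387.30 = $774.60
Taxable wages = $3872.99 − $774.60 = $3098.39
Local income tax: $3098.39 × 0.015 = $46.48
Federal income tax: $3098.39 × 0.19 = $588.69
State withholding: $3098.39 × 0.08 = $247.87
SDI: $3872.99 × 0.015 = $58.09
State unemployment insurance (employee share): $3872.99 × 0.005 = $19.36
Paid family leave insurance: $3872.99 × 0.01 = $38.73
Dental insurance premium: $376.98
Total deductions = $387.30 + $387.30 + $46.48 + $588.69 + $247.87 + $58.09 + $19.36 + $38.73 + $376.98 = $2150.80
Net pay = $3872.99 − $2150.80 = $1722.19

$1722.19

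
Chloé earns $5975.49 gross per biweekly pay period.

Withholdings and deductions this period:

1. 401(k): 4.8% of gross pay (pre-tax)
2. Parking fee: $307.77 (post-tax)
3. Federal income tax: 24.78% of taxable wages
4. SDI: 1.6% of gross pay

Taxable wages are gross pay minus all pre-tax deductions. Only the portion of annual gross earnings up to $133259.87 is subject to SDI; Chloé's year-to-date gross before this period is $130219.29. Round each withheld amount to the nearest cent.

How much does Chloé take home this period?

401(k): $5975.49 × 0.048 = $286.82
Taxable wages = $5975.49 − $286.82 = $5688.67
Federal income tax: $5688.67 × 0.2478 = $1409.65
SDI: only $133259.87 − $130219.29 = $3040.58 of this check is subject → $3040.58 × 0.016 = $48.65
Parking fee: $307.77
Total deductions = $286.82 + $1409.65 + $48.65 + $307.77 = $2052.89
Net pay = $5975.49 − $2052.89 = $3922.60

$3922.60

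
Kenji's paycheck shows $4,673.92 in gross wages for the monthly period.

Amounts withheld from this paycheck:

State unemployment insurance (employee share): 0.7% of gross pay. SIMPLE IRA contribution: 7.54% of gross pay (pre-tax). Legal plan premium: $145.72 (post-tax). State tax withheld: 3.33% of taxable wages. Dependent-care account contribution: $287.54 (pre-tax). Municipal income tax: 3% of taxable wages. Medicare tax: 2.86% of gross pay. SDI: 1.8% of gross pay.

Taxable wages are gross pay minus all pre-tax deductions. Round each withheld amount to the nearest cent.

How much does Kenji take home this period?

$3,382.38

SIMPLE IRA contribution: $4,673.92 × 0.0754 = $352.41
Dependent-care account contribution: $287.54
Pre-tax total = $352.41 + $287.54 = $639.95
Taxable wages = $4,673.92 − $639.95 = $4,033.97
State tax withheld: $4,033.97 × 0.0333 = $134.33
Municipal income tax: $4,033.97 × 0.03 = $121.02
Medicare tax: $4,673.92 × 0.0286 = $133.67
SDI: $4,673.92 × 0.018 = $84.13
State unemployment insurance (employee share): $4,673.92 × 0.007 = $32.72
Legal plan premium: $145.72
Total deductions = $352.41 + $287.54 + $134.33 + $121.02 + $133.67 + $84.13 + $32.72 + $145.72 = $1,291.54
Net pay = $4,673.92 − $1,291.54 = $3,382.38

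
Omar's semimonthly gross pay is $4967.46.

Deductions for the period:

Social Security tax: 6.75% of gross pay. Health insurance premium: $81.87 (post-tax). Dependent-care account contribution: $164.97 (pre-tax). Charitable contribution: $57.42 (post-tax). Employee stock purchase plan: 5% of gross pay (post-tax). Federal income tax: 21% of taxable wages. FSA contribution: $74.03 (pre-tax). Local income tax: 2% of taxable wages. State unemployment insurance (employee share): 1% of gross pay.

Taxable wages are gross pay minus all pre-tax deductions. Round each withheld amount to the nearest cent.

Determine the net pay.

FSA contribution: $74.03
Dependent-care account contribution: $164.97
Pre-tax total = $74.03 + $164.97 = $239.00
Taxable wages = $4967.46 − $239.00 = $4728.46
Local income tax: $4728.46 × 0.02 = $94.57
Federal income tax: $4728.46 × 0.21 = $992.98
State unemployment insurance (employee share): $4967.46 × 0.01 = $49.67
Social Security tax: $4967.46 × 0.0675 = $335.30
Charitable contribution: $57.42
Health insurance premium: $81.87
Employee stock purchase plan: $4967.46 × 0.05 = $248.37
Total deductions = $74.03 + $164.97 + $94.57 + $992.98 + $49.67 + $335.30 + $57.42 + $81.87 + $248.37 = $2099.18
Net pay = $4967.46 − $2099.18 = $2868.28

$2868.28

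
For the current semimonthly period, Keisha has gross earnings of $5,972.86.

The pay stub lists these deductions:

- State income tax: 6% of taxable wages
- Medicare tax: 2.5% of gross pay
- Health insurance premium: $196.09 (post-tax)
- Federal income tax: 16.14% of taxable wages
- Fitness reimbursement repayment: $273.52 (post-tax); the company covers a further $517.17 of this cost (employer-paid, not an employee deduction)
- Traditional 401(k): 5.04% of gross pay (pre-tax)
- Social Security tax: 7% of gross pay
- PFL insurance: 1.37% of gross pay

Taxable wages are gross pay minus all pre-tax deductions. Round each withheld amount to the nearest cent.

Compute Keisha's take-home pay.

Traditional 401(k): $5,972.86 × 0.0504 = $301.03
Taxable wages = $5,972.86 − $301.03 = $5,671.83
State income tax: $5,671.83 × 0.06 = $340.31
Federal income tax: $5,671.83 × 0.1614 = $915.43
PFL insurance: $5,972.86 × 0.0137 = $81.83
Medicare tax: $5,972.86 × 0.025 = $149.32
Social Security tax: $5,972.86 × 0.07 = $418.10
Health insurance premium: $196.09
Fitness reimbursement repayment: $273.52
(Employer's $517.17 toward fitness reimbursement repayment is not withheld from the employee.)
Total deductions = $301.03 + $340.31 + $915.43 + $81.83 + $149.32 + $418.10 + $196.09 + $273.52 = $2,675.63
Net pay = $5,972.86 − $2,675.63 = $3,297.23

$3,297.23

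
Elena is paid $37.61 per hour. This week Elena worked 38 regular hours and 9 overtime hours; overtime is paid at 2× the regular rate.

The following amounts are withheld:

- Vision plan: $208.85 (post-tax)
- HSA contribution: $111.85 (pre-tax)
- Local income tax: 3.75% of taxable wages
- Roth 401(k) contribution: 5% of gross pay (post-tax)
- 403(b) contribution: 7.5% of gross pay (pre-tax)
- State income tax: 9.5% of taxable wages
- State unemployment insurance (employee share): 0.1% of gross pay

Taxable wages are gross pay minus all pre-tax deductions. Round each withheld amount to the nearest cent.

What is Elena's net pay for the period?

Regular pay: 38 × $37.61 = $1429.18
Overtime pay: 9 × $37.61 × 2 = $676.98
Gross pay = $1429.18 + $676.98 = $2106.16
HSA contribution: $111.85
403(b) contribution: $2106.16 × 0.075 = $157.96
Pre-tax total = $111.85 + $157.96 = $269.81
Taxable wages = $2106.16 − $269.81 = $1836.35
State income tax: $1836.35 × 0.095 = $174.45
Local income tax: $1836.35 × 0.0375 = $68.86
State unemployment insurance (employee share): $2106.16 × 0.001 = $2.11
Roth 401(k) contribution: $2106.16 × 0.05 = $105.31
Vision plan: $208.85
Total deductions = $111.85 + $157.96 + $174.45 + $68.86 + $2.11 + $105.31 + $208.85 = $829.39
Net pay = $2106.16 − $829.39 = $1276.77

$1276.77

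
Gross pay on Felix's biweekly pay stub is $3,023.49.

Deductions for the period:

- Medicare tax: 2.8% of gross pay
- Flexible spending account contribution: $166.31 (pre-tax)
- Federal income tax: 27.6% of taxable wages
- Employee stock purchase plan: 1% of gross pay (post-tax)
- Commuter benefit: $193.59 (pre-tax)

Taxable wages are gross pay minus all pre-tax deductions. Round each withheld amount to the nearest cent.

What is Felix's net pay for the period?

$1,813.55

Commuter benefit: $193.59
Flexible spending account contribution: $166.31
Pre-tax total = $193.59 + $166.31 = $359.90
Taxable wages = $3,023.49 − $359.90 = $2,663.59
Federal income tax: $2,663.59 × 0.276 = $735.15
Medicare tax: $3,023.49 × 0.028 = $84.66
Employee stock purchase plan: $3,023.49 × 0.01 = $30.23
Total deductions = $193.59 + $166.31 + $735.15 + $84.66 + $30.23 = $1,209.94
Net pay = $3,023.49 − $1,209.94 = $1,813.55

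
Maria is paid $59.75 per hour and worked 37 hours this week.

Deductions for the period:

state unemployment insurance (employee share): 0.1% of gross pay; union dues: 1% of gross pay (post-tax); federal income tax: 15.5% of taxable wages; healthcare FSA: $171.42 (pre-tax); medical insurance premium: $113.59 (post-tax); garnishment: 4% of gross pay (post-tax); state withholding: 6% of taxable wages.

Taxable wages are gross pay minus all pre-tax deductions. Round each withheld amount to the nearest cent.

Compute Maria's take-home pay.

Gross pay: 37 × $59.75 = $2,210.75
Healthcare FSA: $171.42
Taxable wages = $2,210.75 − $171.42 = $2,039.33
Federal income tax: $2,039.33 × 0.155 = $316.10
State withholding: $2,039.33 × 0.06 = $122.36
State unemployment insurance (employee share): $2,210.75 × 0.001 = $2.21
Medical insurance premium: $113.59
Union dues: $2,210.75 × 0.01 = $22.11
Garnishment: $2,210.75 × 0.04 = $88.43
Total deductions = $171.42 + $316.10 + $122.36 + $2.21 + $113.59 + $22.11 + $88.43 = $836.22
Net pay = $2,210.75 − $836.22 = $1,374.53

$1,374.53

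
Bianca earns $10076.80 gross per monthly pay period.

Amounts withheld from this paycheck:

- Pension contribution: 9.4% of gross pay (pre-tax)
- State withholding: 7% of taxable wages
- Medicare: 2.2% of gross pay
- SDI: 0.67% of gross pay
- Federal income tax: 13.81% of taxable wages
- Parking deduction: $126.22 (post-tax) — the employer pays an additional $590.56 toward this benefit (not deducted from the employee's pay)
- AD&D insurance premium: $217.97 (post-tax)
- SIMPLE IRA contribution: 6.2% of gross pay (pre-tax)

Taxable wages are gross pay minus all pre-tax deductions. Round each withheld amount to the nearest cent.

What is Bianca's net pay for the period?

$6101.57

Pension contribution: $10076.80 × 0.094 = $947.22
SIMPLE IRA contribution: $10076.80 × 0.062 = $624.76
Pre-tax total = $947.22 + $624.76 = $1571.98
Taxable wages = $10076.80 − $1571.98 = $8504.82
Federal income tax: $8504.82 × 0.1381 = $1174.52
State withholding: $8504.82 × 0.07 = $595.34
SDI: $10076.80 × 0.0067 = $67.51
Medicare: $10076.80 × 0.022 = $221.69
AD&D insurance premium: $217.97
Parking deduction: $126.22
(Employer's $590.56 toward parking deduction is not withheld from the employee.)
Total deductions = $947.22 + $624.76 + $1174.52 + $595.34 + $67.51 + $221.69 + $217.97 + $126.22 = $3975.23
Net pay = $10076.80 − $3975.23 = $6101.57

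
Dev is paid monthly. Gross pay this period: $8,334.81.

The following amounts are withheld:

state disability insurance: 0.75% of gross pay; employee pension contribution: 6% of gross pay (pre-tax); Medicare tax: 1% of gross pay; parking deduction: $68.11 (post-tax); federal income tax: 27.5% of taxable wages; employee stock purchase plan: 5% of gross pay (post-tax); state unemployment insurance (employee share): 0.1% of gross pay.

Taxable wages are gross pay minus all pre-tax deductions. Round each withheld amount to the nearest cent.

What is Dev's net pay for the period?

$5,041.13

Employee pension contribution: $8,334.81 × 0.06 = $500.09
Taxable wages = $8,334.81 − $500.09 = $7,834.72
Federal income tax: $7,834.72 × 0.275 = $2,154.55
Medicare tax: $8,334.81 × 0.01 = $83.35
State unemployment insurance (employee share): $8,334.81 × 0.001 = $8.33
State disability insurance: $8,334.81 × 0.0075 = $62.51
Employee stock purchase plan: $8,334.81 × 0.05 = $416.74
Parking deduction: $68.11
Total deductions = $500.09 + $2,154.55 + $83.35 + $8.33 + $62.51 + $416.74 + $68.11 = $3,293.68
Net pay = $8,334.81 − $3,293.68 = $5,041.13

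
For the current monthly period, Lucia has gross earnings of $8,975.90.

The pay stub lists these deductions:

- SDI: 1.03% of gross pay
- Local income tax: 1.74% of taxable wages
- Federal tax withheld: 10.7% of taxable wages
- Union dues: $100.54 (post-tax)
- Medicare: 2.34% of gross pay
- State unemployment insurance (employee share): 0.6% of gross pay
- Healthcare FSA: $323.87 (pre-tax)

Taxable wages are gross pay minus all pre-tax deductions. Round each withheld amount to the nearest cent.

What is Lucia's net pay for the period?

$7,118.82

Healthcare FSA: $323.87
Taxable wages = $8,975.90 − $323.87 = $8,652.03
Local income tax: $8,652.03 × 0.0174 = $150.55
Federal tax withheld: $8,652.03 × 0.107 = $925.77
Medicare: $8,975.90 × 0.0234 = $210.04
SDI: $8,975.90 × 0.0103 = $92.45
State unemployment insurance (employee share): $8,975.90 × 0.006 = $53.86
Union dues: $100.54
Total deductions = $323.87 + $150.55 + $925.77 + $210.04 + $92.45 + $53.86 + $100.54 = $1,857.08
Net pay = $8,975.90 − $1,857.08 = $7,118.82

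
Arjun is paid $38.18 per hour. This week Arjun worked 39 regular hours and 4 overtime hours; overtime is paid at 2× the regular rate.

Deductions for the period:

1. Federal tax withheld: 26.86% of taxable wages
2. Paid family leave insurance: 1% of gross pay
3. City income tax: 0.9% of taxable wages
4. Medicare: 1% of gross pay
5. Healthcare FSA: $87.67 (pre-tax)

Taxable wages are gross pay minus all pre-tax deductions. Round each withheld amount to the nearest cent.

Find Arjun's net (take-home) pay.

$1,197.11

Regular pay: 39 × $38.18 = $1,489.02
Overtime pay: 4 × $38.18 × 2 = $305.44
Gross pay = $1,489.02 + $305.44 = $1,794.46
Healthcare FSA: $87.67
Taxable wages = $1,794.46 − $87.67 = $1,706.79
City income tax: $1,706.79 × 0.009 = $15.36
Federal tax withheld: $1,706.79 × 0.2686 = $458.44
Medicare: $1,794.46 × 0.01 = $17.94
Paid family leave insurance: $1,794.46 × 0.01 = $17.94
Total deductions = $87.67 + $15.36 + $458.44 + $17.94 + $17.94 = $597.35
Net pay = $1,794.46 − $597.35 = $1,197.11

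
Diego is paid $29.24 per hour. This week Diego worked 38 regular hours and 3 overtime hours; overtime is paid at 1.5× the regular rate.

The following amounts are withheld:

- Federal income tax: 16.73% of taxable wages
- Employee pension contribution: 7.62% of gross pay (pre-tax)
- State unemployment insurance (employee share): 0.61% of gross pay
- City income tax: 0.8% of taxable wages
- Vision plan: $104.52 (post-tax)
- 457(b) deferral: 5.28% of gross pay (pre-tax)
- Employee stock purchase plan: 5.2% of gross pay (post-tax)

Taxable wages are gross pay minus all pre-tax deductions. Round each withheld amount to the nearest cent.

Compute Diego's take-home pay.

Regular pay: 38 × $29.24 = $1,111.12
Overtime pay: 3 × $29.24 × 1.5 = $131.58
Gross pay = $1,111.12 + $131.58 = $1,242.70
Employee pension contribution: $1,242.70 × 0.0762 = $94.69
457(b) deferral: $1,242.70 × 0.0528 = $65.61
Pre-tax total = $94.69 + $65.61 = $160.30
Taxable wages = $1,242.70 − $160.30 = $1,082.40
Federal income tax: $1,082.40 × 0.1673 = $181.09
City income tax: $1,082.40 × 0.008 = $8.66
State unemployment insurance (employee share): $1,242.70 × 0.0061 = $7.58
Vision plan: $104.52
Employee stock purchase plan: $1,242.70 × 0.052 = $64.62
Total deductions = $94.69 + $65.61 + $181.09 + $8.66 + $7.58 + $104.52 + $64.62 = $526.77
Net pay = $1,242.70 − $526.77 = $715.93

$715.93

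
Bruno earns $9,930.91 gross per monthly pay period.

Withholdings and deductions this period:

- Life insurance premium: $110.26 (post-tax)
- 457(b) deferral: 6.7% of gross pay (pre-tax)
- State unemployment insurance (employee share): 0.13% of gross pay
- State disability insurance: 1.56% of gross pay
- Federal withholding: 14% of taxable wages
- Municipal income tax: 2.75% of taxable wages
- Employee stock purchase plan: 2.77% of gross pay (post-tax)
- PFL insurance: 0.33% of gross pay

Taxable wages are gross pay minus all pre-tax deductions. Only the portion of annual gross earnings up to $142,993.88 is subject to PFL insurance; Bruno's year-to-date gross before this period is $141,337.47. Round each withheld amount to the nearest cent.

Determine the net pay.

$7,154.91

457(b) deferral: $9,930.91 × 0.067 = $665.37
Taxable wages = $9,930.91 − $665.37 = $9,265.54
Federal withholding: $9,265.54 × 0.14 = $1,297.18
Municipal income tax: $9,265.54 × 0.0275 = $254.80
State unemployment insurance (employee share): $9,930.91 × 0.0013 = $12.91
PFL insurance: only $142,993.88 − $141,337.47 = $1,656.41 of this check is subject → $1,656.41 × 0.0033 = $5.47
State disability insurance: $9,930.91 × 0.0156 = $154.92
Employee stock purchase plan: $9,930.91 × 0.0277 = $275.09
Life insurance premium: $110.26
Total deductions = $665.37 + $1,297.18 + $254.80 + $12.91 + $5.47 + $154.92 + $275.09 + $110.26 = $2,776.00
Net pay = $9,930.91 − $2,776.00 = $7,154.91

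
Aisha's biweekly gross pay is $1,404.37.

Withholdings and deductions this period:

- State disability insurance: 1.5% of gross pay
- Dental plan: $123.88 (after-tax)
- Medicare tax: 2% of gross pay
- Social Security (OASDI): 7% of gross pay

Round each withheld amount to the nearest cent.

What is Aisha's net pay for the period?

State disability insurance: $1,404.37 × 0.015 = $21.07
Medicare tax: $1,404.37 × 0.02 = $28.09
Social Security (OASDI): $1,404.37 × 0.07 = $98.31
Dental plan: $123.88
Total deductions = $21.07 + $28.09 + $98.31 + $123.88 = $271.35
Net pay = $1,404.37 − $271.35 = $1,133.02

$1,133.02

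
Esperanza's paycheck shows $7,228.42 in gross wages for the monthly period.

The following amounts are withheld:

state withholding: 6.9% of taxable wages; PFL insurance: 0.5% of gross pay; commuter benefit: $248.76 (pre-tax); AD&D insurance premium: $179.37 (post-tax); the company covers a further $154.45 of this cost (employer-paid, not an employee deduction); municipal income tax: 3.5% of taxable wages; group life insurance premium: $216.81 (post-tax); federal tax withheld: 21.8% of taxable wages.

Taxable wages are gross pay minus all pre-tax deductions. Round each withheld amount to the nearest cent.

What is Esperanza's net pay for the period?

$4,299.88

Commuter benefit: $248.76
Taxable wages = $7,228.42 − $248.76 = $6,979.66
Federal tax withheld: $6,979.66 × 0.218 = $1,521.57
State withholding: $6,979.66 × 0.069 = $481.60
Municipal income tax: $6,979.66 × 0.035 = $244.29
PFL insurance: $7,228.42 × 0.005 = $36.14
AD&D insurance premium: $179.37
Group life insurance premium: $216.81
(Employer's $154.45 toward AD&D insurance premium is not withheld from the employee.)
Total deductions = $248.76 + $1,521.57 + $481.60 + $244.29 + $36.14 + $179.37 + $216.81 = $2,928.54
Net pay = $7,228.42 − $2,928.54 = $4,299.88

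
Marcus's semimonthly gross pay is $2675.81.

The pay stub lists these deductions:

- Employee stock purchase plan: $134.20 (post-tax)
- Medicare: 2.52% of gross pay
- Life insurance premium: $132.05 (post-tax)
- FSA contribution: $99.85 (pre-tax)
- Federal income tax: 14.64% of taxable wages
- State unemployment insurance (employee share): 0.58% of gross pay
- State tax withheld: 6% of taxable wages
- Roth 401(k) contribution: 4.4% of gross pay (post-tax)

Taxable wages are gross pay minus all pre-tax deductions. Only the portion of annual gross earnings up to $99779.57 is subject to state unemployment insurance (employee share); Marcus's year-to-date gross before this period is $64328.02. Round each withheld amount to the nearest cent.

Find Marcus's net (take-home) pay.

FSA contribution: $99.85
Taxable wages = $2675.81 − $99.85 = $2575.96
Federal income tax: $2575.96 × 0.1464 = $377.12
State tax withheld: $2575.96 × 0.06 = $154.56
State unemployment insurance (employee share): cap not yet reached, full $2675.81 is subject → $2675.81 × 0.0058 = $15.52
Medicare: $2675.81 × 0.0252 = $67.43
Employee stock purchase plan: $134.20
Roth 401(k) contribution: $2675.81 × 0.044 = $117.74
Life insurance premium: $132.05
Total deductions = $99.85 + $377.12 + $154.56 + $15.52 + $67.43 + $134.20 + $117.74 + $132.05 = $1098.47
Net pay = $2675.81 − $1098.47 = $1577.34

$1577.34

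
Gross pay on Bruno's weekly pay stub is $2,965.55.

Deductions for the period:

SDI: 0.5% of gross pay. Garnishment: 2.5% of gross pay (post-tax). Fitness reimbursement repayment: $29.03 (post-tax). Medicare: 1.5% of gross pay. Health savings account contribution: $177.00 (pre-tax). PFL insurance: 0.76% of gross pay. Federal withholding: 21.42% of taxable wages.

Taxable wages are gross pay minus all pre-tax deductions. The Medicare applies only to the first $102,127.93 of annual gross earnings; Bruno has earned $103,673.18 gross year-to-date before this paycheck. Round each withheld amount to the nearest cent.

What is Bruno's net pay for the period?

$2,050.70

Health savings account contribution: $177.00
Taxable wages = $2,965.55 − $177.00 = $2,788.55
Federal withholding: $2,788.55 × 0.2142 = $597.31
PFL insurance: $2,965.55 × 0.0076 = $22.54
Medicare: annual cap $102,127.93 already reached (YTD $103,673.18), so $0.00
SDI: $2,965.55 × 0.005 = $14.83
Fitness reimbursement repayment: $29.03
Garnishment: $2,965.55 × 0.025 = $74.14
Total deductions = $177.00 + $597.31 + $22.54 + $0.00 + $14.83 + $29.03 + $74.14 = $914.85
Net pay = $2,965.55 − $914.85 = $2,050.70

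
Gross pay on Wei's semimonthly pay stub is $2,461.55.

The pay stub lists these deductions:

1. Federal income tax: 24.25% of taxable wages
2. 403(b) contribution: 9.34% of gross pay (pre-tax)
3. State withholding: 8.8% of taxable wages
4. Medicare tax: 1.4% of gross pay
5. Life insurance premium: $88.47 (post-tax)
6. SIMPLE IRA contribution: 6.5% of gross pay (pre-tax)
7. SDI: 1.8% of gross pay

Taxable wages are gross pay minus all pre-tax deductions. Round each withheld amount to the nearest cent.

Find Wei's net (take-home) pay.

$1,219.73

403(b) contribution: $2,461.55 × 0.0934 = $229.91
SIMPLE IRA contribution: $2,461.55 × 0.065 = $160.00
Pre-tax total = $229.91 + $160.00 = $389.91
Taxable wages = $2,461.55 − $389.91 = $2,071.64
Federal income tax: $2,071.64 × 0.2425 = $502.37
State withholding: $2,071.64 × 0.088 = $182.30
SDI: $2,461.55 × 0.018 = $44.31
Medicare tax: $2,461.55 × 0.014 = $34.46
Life insurance premium: $88.47
Total deductions = $229.91 + $160.00 + $502.37 + $182.30 + $44.31 + $34.46 + $88.47 = $1,241.82
Net pay = $2,461.55 − $1,241.82 = $1,219.73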